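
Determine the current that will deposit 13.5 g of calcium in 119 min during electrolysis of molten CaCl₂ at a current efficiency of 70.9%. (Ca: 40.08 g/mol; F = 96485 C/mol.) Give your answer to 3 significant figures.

n(Ca) = 13.5 / 40.08 = 0.3368 mol
Ca²⁺ + 2e⁻ → Ca, so n(e⁻) = 2 × 0.3368 = 0.6736 mol
Q = 0.6736 × 96485 / 0.709 = 91670 C
I = Q / t = 91670 / 7140 s = 12.8 A

12.8 A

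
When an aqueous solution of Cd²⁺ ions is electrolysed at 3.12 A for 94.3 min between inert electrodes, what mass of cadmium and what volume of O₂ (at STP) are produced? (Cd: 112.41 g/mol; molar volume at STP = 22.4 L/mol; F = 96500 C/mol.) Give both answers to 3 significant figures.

10.3 g Cd; 1.02 L O₂

Q = 3.12 × 5658 = 17650 C; n(e⁻) = 17650 / 96500 = 0.1829 mol
Cathode: Cd²⁺ + 2e⁻ → Cd → n(Cd) = 0.1829/2 = 0.09145 mol → 10.3 g
Anode: 2H₂O → O₂ + 4H⁺ + 4e⁻ → n(O₂) = 0.1829/4 = 0.04573 mol → 1.02 L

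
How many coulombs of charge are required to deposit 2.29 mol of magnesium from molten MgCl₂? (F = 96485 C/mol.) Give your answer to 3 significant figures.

Mg²⁺ + 2e⁻ → Mg, so n(e⁻) = 2 × 2.29 = 4.580 mol
Q = 4.580 × 96485 = 4.419×10^5 C

4.42×10^5 C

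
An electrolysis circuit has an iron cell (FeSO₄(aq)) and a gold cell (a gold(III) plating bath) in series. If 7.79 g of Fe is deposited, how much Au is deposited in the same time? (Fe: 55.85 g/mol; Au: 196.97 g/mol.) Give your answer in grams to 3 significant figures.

n(Fe) = 7.79 / 55.85 = 0.1395 mol
Fe²⁺ + 2e⁻ → Fe, so n(e⁻) = 2 × 0.1395 = 0.2790 mol
Since the cells are in series, n(e⁻) in the Au cell is also 0.2790 mol.
Au³⁺ + 3e⁻ → Au, so n(Au) = 0.2790 / 3 = 0.09300 mol
m(Au) = 0.09300 × 196.97 = 18.3 g

18.3 g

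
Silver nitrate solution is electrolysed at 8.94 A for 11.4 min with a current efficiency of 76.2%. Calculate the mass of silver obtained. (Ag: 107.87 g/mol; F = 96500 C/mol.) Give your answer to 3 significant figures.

5.21 g

Q = 8.94 × 684 = 6115 C
n(e⁻) = 6115 / 96500 = 0.06337 mol
Ag⁺ + e⁻ → Ag, so theoretical m(Ag) = 0.06337 × 107.87 = 6.836 g
Actual mass = 76.2% × 6.836 = 5.21 g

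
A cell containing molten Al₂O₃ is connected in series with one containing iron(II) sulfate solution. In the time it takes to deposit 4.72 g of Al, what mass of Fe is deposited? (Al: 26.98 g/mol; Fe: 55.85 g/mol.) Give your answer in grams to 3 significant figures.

n(Al) = 4.72 / 26.98 = 0.1749 mol
Al³⁺ + 3e⁻ → Al, so n(e⁻) = 3 × 0.1749 = 0.5247 mol
Since the cells are in series, n(e⁻) in the Fe cell is also 0.5247 mol.
Fe²⁺ + 2e⁻ → Fe, so n(Fe) = 0.5247 / 2 = 0.2624 mol
m(Fe) = 0.2624 × 55.85 = 14.7 g

14.7 g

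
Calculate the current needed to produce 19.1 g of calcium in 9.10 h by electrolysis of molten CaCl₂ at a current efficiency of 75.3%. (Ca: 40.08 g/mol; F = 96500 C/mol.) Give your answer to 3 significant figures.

3.73 A

n(Ca) = 19.1 / 40.08 = 0.4765 mol
Ca²⁺ + 2e⁻ → Ca, so n(e⁻) = 2 × 0.4765 = 0.9530 mol
Q = 0.9530 × 96500 / 0.753 = 1.221×10^5 C
I = Q / t = 1.221×10^5 / 32760 s = 3.73 A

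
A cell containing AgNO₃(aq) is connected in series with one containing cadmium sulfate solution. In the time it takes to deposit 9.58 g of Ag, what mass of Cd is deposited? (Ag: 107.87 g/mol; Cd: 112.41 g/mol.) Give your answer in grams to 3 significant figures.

n(Ag) = 9.58 / 107.87 = 0.08881 mol
Ag⁺ + e⁻ → Ag, so n(e⁻) = 0.08881 mol
The cells are in series, so the same charge (and hence the same n(e⁻) = 0.08881 mol) passes through both.
Cd²⁺ + 2e⁻ → Cd, so n(Cd) = 0.08881 / 2 = 0.04441 mol
m(Cd) = 0.04441 × 112.41 = 4.99 g

4.99 g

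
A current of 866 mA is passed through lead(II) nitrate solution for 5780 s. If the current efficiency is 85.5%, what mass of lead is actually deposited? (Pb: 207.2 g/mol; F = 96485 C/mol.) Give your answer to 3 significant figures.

Q = 0.866 × 5780 = 5005 C
n(e⁻) = 5005 / 96485 = 0.05187 mol
Pb²⁺ + 2e⁻ → Pb, so theoretical m(Pb) = 0.02594 × 207.2 = 5.375 g
Actual mass = 85.5% × 5.375 = 4.60 g

4.60 g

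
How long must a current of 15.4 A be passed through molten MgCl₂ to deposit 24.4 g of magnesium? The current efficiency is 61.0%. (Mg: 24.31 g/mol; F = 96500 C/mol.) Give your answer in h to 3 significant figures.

5.73 h

n(Mg) = 24.4 / 24.31 = 1.004 mol
Mg²⁺ + 2e⁻ → Mg, so n(e⁻) = 2 × 1.004 = 2.008 mol
Q = 2.008 × 96500 / 0.610 = 3.177×10^5 C
t = Q / I = 3.177×10^5 / 15.4 = 20630 s = 5.73 h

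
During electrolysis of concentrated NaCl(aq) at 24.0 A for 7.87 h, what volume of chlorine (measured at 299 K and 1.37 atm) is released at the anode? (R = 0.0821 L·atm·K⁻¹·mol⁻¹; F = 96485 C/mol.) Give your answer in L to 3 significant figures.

Q = It = 24.0 × 28332 = 6.800×10^5 C
n(e⁻) = 6.800×10^5 / 96485 = 7.048 mol
2Cl⁻ → Cl₂ + 2e⁻, so n(Cl₂) = 7.048 / 2 = 3.524 mol
V = nRT/P = 3.524 × 0.0821 × 299 / 1.37 = 63.14 L

63.1 L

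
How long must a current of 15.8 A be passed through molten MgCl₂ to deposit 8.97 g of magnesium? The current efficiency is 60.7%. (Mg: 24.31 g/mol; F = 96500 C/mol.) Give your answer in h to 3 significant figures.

n(Mg) = 8.97 / 24.31 = 0.3690 mol
Mg²⁺ + 2e⁻ → Mg, so n(e⁻) = 2 × 0.3690 = 0.7380 mol
Q = 0.7380 × 96500 / 0.607 = 1.173×10^5 C
t = Q / I = 1.173×10^5 / 15.8 = 7424 s = 2.06 h

2.06 h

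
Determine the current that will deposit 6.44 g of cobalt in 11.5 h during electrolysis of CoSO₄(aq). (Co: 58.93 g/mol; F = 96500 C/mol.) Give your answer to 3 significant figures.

n(Co) = 6.44 / 58.93 = 0.1093 mol
Co²⁺ + 2e⁻ → Co, so n(e⁻) = 2 × 0.1093 = 0.2186 mol
Q = 0.2186 × 96500 = 21090 C
I = Q / t = 21090 / 41400 s = 0.509 A

0.509 A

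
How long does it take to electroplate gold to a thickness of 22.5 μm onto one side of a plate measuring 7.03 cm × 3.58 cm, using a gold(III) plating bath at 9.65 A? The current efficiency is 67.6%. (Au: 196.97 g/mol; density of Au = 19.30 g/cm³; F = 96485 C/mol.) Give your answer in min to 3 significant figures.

4.10 min

Plated area = 7.03 × 3.58 = 25.17 cm²
Volume = 25.17 × 22.5×10⁻⁴ cm = 0.05663 cm³
m(Au) = 0.05663 × 19.30 = 1.093 g
n(Au) = 1.093 / 196.97 = 0.005549 mol; n(e⁻) = 3 × 0.005549 = 0.01665 mol
Q = 0.01665 × 96485 / 0.676 = 2376 C
t = 2376 / 9.65 = 246.2 s = 4.10 min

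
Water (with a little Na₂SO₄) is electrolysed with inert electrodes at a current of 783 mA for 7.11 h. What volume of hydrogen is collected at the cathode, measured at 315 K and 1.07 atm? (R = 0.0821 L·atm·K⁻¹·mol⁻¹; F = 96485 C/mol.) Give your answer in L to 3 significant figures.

2.51 L

Q = It = 0.783 × 25596 = 20040 C
n(e⁻) = Q/F = 20040/96485 = 0.2077 mol
2H⁺ + 2e⁻ → H₂, so n(H₂) = 0.2077 / 2 = 0.1039 mol
V = nRT/P = 0.1039 × 0.0821 × 315 / 1.07 = 2.511 L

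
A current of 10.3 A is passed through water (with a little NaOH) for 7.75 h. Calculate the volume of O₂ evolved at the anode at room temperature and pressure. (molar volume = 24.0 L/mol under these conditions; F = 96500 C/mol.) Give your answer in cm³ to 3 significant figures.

Q = 10.3 A × 27900 s = 2.874×10^5 C
Moles of electrons = 2.874×10^5 / 96500 = 2.978 mol
2H₂O → O₂ + 4H⁺ + 4e⁻, so n(O₂) = 2.978 / 4 = 0.7445 mol
V = 0.7445 × 24.0 = 17.87 L
= 17900 cm³

17900 cm³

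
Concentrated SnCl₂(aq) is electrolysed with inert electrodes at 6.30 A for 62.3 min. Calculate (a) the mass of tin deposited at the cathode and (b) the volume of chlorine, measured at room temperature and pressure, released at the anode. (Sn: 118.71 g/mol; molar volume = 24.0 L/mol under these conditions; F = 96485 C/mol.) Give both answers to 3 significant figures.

14.5 g Sn; 2.93 L Cl₂

Q = 6.30 × 3738 = 23550 C; n(e⁻) = 23550 / 96485 = 0.2441 mol
Cathode: Sn²⁺ + 2e⁻ → Sn → n(Sn) = 0.2441/2 = 0.1221 mol → 14.5 g
Anode: 2Cl⁻ → Cl₂ + 2e⁻ → n(Cl₂) = 0.2441/2 = 0.1221 mol → 2.93 L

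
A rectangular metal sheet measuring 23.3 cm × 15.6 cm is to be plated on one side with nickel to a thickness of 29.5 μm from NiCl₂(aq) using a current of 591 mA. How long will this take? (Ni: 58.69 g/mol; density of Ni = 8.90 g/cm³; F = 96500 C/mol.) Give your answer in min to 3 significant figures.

885 min

Plated area = 23.3 × 15.6 = 363.5 cm²
Volume = 363.5 × 29.5×10⁻⁴ cm = 1.072 cm³
m(Ni) = 1.072 × 8.90 = 9.541 g
n(Ni) = 9.541 / 58.69 = 0.1626 mol; n(e⁻) = 2 × 0.1626 = 0.3252 mol
Q = 0.3252 × 96500 = 31380 C
t = 31380 / 0.591 = 53100 s = 885 min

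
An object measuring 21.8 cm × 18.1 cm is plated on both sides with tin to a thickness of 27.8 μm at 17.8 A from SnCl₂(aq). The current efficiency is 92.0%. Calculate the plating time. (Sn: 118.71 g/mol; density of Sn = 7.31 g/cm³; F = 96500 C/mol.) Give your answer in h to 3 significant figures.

0.442 h

Plated area = 2 × 21.8 × 18.1 = 789.2 cm²
Volume = 789.2 × 27.8×10⁻⁴ cm = 2.194 cm³
m(Sn) = 2.194 × 7.31 = 16.04 g
n(Sn) = 16.04 / 118.71 = 0.1351 mol; n(e⁻) = 2 × 0.1351 = 0.2702 mol
Q = 0.2702 × 96500 / 0.920 = 28340 C
t = 28340 / 17.8 = 1592 s = 0.442 h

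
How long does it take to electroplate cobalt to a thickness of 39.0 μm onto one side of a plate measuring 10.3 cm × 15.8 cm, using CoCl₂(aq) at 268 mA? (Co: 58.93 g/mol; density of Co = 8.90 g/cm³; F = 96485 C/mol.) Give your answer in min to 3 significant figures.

Plated area = 10.3 × 15.8 = 162.7 cm²
Volume = 162.7 × 39.0×10⁻⁴ cm = 0.6345 cm³
m(Co) = 0.6345 × 8.90 = 5.647 g
n(Co) = 5.647 / 58.93 = 0.09583 mol; n(e⁻) = 2 × 0.09583 = 0.1917 mol
Q = 0.1917 × 96485 = 18500 C
t = 18500 / 0.268 = 69030 s = 1150 min

1150 min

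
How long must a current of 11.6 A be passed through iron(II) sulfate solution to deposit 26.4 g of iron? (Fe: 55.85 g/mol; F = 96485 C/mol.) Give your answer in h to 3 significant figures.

2.18 h

n(Fe) = 26.4 / 55.85 = 0.4727 mol
Fe²⁺ + 2e⁻ → Fe, so n(e⁻) = 2 × 0.4727 = 0.9454 mol
Q = 0.9454 × 96485 = 91220 C
t = Q / I = 91220 / 11.6 = 7864 s = 2.18 h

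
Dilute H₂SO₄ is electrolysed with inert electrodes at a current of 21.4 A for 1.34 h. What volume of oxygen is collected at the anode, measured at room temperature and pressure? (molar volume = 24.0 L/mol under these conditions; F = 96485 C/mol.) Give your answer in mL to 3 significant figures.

Q = It = 21.4 × 4824 = 1.032×10^5 C
n(e⁻) = 1.032×10^5 / 96485 = 1.070 mol
2H₂O → O₂ + 4H⁺ + 4e⁻, so n(O₂) = 1.070 / 4 = 0.2675 mol
V = 0.2675 × 24.0 = 6.420 L
= 6420 mL

6420 mL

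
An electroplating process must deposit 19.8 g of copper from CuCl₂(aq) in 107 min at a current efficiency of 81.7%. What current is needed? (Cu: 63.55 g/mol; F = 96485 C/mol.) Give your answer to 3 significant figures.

11.5 A

n(Cu) = 19.8 / 63.55 = 0.3116 mol
Cu²⁺ + 2e⁻ → Cu, so n(e⁻) = 2 × 0.3116 = 0.6232 mol
Q = 0.6232 × 96485 / 0.817 = 73600 C
I = Q / t = 73600 / 6420 s = 11.5 A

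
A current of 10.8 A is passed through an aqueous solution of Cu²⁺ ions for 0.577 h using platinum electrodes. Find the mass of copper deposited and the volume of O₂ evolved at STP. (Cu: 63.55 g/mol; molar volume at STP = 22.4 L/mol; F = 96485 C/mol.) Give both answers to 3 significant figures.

7.39 g Cu; 1.30 L O₂

Q = 10.8 × 2077.2 = 22430 C; n(e⁻) = 22430 / 96485 = 0.2325 mol
Cathode: Cu²⁺ + 2e⁻ → Cu → n(Cu) = 0.2325/2 = 0.1163 mol → 7.39 g
Anode: 2H₂O → O₂ + 4H⁺ + 4e⁻ → n(O₂) = 0.2325/4 = 0.05813 mol → 1.30 L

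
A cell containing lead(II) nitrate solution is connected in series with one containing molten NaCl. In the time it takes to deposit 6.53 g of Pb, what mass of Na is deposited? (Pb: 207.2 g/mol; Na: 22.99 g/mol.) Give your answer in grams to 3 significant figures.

1.45 g

n(Pb) = 6.53 / 207.2 = 0.03152 mol
Pb²⁺ + 2e⁻ → Pb, so n(e⁻) = 2 × 0.03152 = 0.06304 mol
Same current for the same time ⇒ same n(e⁻) = 0.06304 mol in both cells.
Na⁺ + e⁻ → Na, so n(Na) = 0.06304 mol
m(Na) = 0.06304 × 22.99 = 1.45 g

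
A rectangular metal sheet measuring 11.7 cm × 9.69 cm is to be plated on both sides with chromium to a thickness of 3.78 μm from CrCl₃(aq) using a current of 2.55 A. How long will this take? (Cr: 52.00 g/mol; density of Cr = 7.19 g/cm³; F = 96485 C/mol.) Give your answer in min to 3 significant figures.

Plated area = 2 × 11.7 × 9.69 = 226.7 cm²
Volume = 226.7 × 3.78×10⁻⁴ cm = 0.08569 cm³
m(Cr) = 0.08569 × 7.19 = 0.6161 g
n(Cr) = 0.6161 / 52.00 = 0.01185 mol; n(e⁻) = 3 × 0.01185 = 0.03555 mol
Q = 0.03555 × 96485 = 3430 C
t = 3430 / 2.55 = 1345 s = 22.4 min

22.4 min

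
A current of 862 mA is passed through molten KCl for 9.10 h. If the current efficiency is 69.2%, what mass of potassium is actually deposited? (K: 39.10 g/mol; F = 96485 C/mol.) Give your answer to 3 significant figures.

7.92 g

Q = 0.862 × 32760 = 28240 C
n(e⁻) = 28240 / 96485 = 0.2927 mol
K⁺ + e⁻ → K, so theoretical m(K) = 0.2927 × 39.10 = 11.44 g
Actual mass = 69.2% × 11.44 = 7.92 g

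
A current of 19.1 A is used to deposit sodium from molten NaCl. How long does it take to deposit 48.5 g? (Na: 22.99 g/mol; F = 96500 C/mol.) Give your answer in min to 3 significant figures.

n(Na) = 48.5 / 22.99 = 2.110 mol
Na⁺ + e⁻ → Na, so n(e⁻) = 2.110 mol
Q = 2.110 × 96500 = 2.036×10^5 C
t = Q / I = 2.036×10^5 / 19.1 = 10660 s = 178 min

178 min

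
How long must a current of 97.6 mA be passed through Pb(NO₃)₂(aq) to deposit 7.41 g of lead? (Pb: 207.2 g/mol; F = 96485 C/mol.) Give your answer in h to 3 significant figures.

19.6 h

n(Pb) = 7.41 / 207.2 = 0.03576 mol
Pb²⁺ + 2e⁻ → Pb, so n(e⁻) = 2 × 0.03576 = 0.07152 mol
Q = 0.07152 × 96485 = 6901 C
t = Q / I = 6901 / 0.0976 = 70710 s = 19.6 h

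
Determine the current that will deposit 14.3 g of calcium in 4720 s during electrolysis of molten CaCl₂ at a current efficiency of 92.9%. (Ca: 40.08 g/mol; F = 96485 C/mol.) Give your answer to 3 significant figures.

15.7 A

n(Ca) = 14.3 / 40.08 = 0.3568 mol
Ca²⁺ + 2e⁻ → Ca, so n(e⁻) = 2 × 0.3568 = 0.7136 mol
Q = 0.7136 × 96485 / 0.929 = 74110 C
I = Q / t = 74110 / 4720 s = 15.7 A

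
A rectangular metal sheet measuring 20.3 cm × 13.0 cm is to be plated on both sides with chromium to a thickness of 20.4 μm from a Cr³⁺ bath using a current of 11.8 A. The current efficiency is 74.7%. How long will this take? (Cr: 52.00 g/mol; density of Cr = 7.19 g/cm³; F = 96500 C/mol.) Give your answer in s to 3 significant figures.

Plated area = 2 × 20.3 × 13.0 = 527.8 cm²
Volume = 527.8 × 20.4×10⁻⁴ cm = 1.077 cm³
m(Cr) = 1.077 × 7.19 = 7.744 g
n(Cr) = 7.744 / 52.00 = 0.1489 mol; n(e⁻) = 3 × 0.1489 = 0.4467 mol
Q = 0.4467 × 96500 / 0.747 = 57710 C
t = 57710 / 11.8 = 4891 s

4890 s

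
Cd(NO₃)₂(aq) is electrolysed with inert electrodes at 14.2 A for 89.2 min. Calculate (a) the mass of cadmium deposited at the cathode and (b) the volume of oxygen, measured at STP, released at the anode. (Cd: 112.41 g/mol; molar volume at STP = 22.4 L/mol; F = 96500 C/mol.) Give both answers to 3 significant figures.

Q = 14.2 × 5352 = 76000 C; n(e⁻) = 76000 / 96500 = 0.7876 mol
Cathode: Cd²⁺ + 2e⁻ → Cd → n(Cd) = 0.7876/2 = 0.3938 mol → 44.3 g
Anode: 2H₂O → O₂ + 4H⁺ + 4e⁻ → n(O₂) = 0.7876/4 = 0.1969 mol → 4.41 L

44.3 g Cd; 4.41 L O₂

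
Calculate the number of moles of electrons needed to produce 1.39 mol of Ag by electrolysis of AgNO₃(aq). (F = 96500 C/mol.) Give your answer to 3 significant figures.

1.39 mol

Ag⁺ + e⁻ → Ag, so n(e⁻) = 1 × 1.39 = 1.390 mol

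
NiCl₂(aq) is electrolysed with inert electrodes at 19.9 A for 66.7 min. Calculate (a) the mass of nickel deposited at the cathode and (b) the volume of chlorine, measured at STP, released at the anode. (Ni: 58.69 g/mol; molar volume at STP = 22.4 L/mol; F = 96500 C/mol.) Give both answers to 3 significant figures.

24.2 g Ni; 9.24 L Cl₂

Q = 19.9 × 4002 = 79640 C; n(e⁻) = 79640 / 96500 = 0.8253 mol
Cathode: Ni²⁺ + 2e⁻ → Ni → n(Ni) = 0.8253/2 = 0.4127 mol → 24.2 g
Anode: 2Cl⁻ → Cl₂ + 2e⁻ → n(Cl₂) = 0.8253/2 = 0.4127 mol → 9.24 L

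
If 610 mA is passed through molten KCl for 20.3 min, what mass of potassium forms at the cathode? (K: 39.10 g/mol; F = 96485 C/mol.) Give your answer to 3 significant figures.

0.301 g

Q = 0.610 A × 1218 s = 743.0 C
Moles of electrons = 743.0 / 96485 = 0.007701 mol
K⁺ + e⁻ → K, so n(K) = 0.007701 mol
m = 0.007701 × 39.10 = 0.301 g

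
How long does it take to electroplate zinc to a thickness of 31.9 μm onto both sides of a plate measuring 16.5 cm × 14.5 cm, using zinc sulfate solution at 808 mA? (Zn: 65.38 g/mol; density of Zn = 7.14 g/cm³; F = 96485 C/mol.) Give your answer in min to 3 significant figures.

Plated area = 2 × 16.5 × 14.5 = 478.5 cm²
Volume = 478.5 × 31.9×10⁻⁴ cm = 1.526 cm³
m(Zn) = 1.526 × 7.14 = 10.90 g
n(Zn) = 10.90 / 65.38 = 0.1667 mol; n(e⁻) = 2 × 0.1667 = 0.3334 mol
Q = 0.3334 × 96485 = 32170 C
t = 32170 / 0.808 = 39810 s = 664 min

664 min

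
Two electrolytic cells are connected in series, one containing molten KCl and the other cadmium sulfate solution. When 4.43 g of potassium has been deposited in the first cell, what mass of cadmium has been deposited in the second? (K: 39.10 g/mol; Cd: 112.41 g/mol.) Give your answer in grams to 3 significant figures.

6.37 g

n(K) = 4.43 / 39.10 = 0.1133 mol
K⁺ + e⁻ → K, so n(e⁻) = 0.1133 mol
Since the cells are in series, n(e⁻) in the Cd cell is also 0.1133 mol.
Cd²⁺ + 2e⁻ → Cd, so n(Cd) = 0.1133 / 2 = 0.05665 mol
m(Cd) = 0.05665 × 112.41 = 6.37 g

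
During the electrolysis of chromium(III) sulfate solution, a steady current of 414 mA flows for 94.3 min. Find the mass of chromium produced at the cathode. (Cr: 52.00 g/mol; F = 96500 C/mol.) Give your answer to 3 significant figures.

Q = 0.414 A × 5658 s = 2342 C
n(e⁻) = 2342 / 96500 = 0.02427 mol
Cr³⁺ + 3e⁻ → Cr, so n(Cr) = 0.02427 / 3 = 0.008090 mol
m = 0.008090 × 52.00 = 0.421 g

0.421 g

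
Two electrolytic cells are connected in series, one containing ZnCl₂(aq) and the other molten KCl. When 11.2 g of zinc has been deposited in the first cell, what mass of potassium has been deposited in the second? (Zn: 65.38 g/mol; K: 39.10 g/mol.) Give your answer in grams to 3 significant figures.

13.4 g

n(Zn) = 11.2 / 65.38 = 0.1713 mol
Zn²⁺ + 2e⁻ → Zn, so n(e⁻) = 2 × 0.1713 = 0.3426 mol
Since the cells are in series, n(e⁻) in the K cell is also 0.3426 mol.
K⁺ + e⁻ → K, so n(K) = 0.3426 mol
m(K) = 0.3426 × 39.10 = 13.4 g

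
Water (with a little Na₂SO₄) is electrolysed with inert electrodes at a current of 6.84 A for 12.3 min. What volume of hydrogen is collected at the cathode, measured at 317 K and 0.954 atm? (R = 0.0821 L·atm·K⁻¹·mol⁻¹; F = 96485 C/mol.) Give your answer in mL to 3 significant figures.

714 mL

Q = 6.84 A × 738 s = 5048 C
n(e⁻) = Q/F = 5048/96485 = 0.05232 mol
2H⁺ + 2e⁻ → H₂, so n(H₂) = 0.05232 / 2 = 0.02616 mol
V = nRT/P = 0.02616 × 0.0821 × 317 / 0.954 = 0.7137 L
= 714 mL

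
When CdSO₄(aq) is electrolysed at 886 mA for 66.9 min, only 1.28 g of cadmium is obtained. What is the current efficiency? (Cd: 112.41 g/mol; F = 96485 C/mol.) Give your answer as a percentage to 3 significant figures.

Q = 0.886 × 4014 = 3556 C
n(e⁻) = 3556 / 96485 = 0.03686 mol
Cd²⁺ + 2e⁻ → Cd, so theoretical n(Cd) = 0.01843 mol → 2.072 g
Efficiency = 1.28 / 2.072 = 0.6178 = 61.8%

61.8%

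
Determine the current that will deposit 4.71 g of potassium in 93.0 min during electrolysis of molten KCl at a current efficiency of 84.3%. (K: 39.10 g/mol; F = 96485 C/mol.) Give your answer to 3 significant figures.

n(K) = 4.71 / 39.10 = 0.1205 mol
K⁺ + e⁻ → K, so n(e⁻) = 0.1205 mol
Q = 0.1205 × 96485 / 0.843 = 13790 C
I = Q / t = 13790 / 5580 s = 2.47 A

2.47 A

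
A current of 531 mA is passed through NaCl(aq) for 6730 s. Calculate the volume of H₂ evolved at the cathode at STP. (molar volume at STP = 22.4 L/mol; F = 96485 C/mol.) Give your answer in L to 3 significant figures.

0.415 L

Charge passed = 0.531 × 6730 = 3574 C
n(e⁻) = Q/F = 3574/96485 = 0.03704 mol
2H⁺ + 2e⁻ → H₂, so n(H₂) = 0.03704 / 2 = 0.01852 mol
V = 0.01852 × 22.4 = 0.4148 L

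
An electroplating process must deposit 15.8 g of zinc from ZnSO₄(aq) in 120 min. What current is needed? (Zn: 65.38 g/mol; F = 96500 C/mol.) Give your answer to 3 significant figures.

6.48 A

n(Zn) = 15.8 / 65.38 = 0.2417 mol
Zn²⁺ + 2e⁻ → Zn, so n(e⁻) = 2 × 0.2417 = 0.4834 mol
Q = 0.4834 × 96500 = 46650 C
I = Q / t = 46650 / 7200 s = 6.48 A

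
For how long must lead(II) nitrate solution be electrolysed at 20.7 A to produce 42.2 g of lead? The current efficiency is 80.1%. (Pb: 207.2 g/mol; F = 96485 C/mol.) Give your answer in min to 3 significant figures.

39.5 min

n(Pb) = 42.2 / 207.2 = 0.2037 mol
Pb²⁺ + 2e⁻ → Pb, so n(e⁻) = 2 × 0.2037 = 0.4074 mol
Q = 0.4074 × 96485 / 0.801 = 49070 C
t = Q / I = 49070 / 20.7 = 2371 s = 39.5 min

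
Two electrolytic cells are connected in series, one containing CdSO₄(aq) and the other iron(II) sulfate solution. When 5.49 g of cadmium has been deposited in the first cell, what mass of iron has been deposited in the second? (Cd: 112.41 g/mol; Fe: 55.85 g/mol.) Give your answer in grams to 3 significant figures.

2.73 g

n(Cd) = 5.49 / 112.41 = 0.04884 mol
Cd²⁺ + 2e⁻ → Cd, so n(e⁻) = 2 × 0.04884 = 0.09768 mol
Since the cells are in series, n(e⁻) in the Fe cell is also 0.09768 mol.
Fe²⁺ + 2e⁻ → Fe, so n(Fe) = 0.09768 / 2 = 0.04884 mol
m(Fe) = 0.04884 × 55.85 = 2.73 g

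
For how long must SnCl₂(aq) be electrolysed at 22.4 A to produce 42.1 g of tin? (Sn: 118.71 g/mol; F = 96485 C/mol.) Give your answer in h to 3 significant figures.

0.849 h

n(Sn) = 42.1 / 118.71 = 0.3546 mol
Sn²⁺ + 2e⁻ → Sn, so n(e⁻) = 2 × 0.3546 = 0.7092 mol
Q = 0.7092 × 96485 = 68430 C
t = Q / I = 68430 / 22.4 = 3055 s = 0.849 h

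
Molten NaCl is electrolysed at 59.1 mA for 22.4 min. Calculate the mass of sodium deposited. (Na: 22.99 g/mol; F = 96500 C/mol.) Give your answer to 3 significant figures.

Q = It = 0.0591 × 1344 = 79.43 C
n(e⁻) = Q/F = 79.43/96500 = 8.231×10^-4 mol
Na⁺ + e⁻ → Na, so n(Na) = 8.231×10^-4 mol
m = 8.231×10^-4 × 22.99 = 0.0189 g

0.0189 g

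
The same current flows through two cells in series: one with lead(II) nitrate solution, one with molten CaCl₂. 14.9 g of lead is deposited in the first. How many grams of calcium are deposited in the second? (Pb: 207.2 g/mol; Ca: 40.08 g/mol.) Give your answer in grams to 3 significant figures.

2.88 g

n(Pb) = 14.9 / 207.2 = 0.07191 mol
Pb²⁺ + 2e⁻ → Pb, so n(e⁻) = 2 × 0.07191 = 0.1438 mol
In series, the same 0.1438 mol of electrons flows through the second cell.
Ca²⁺ + 2e⁻ → Ca, so n(Ca) = 0.1438 / 2 = 0.07190 mol
m(Ca) = 0.07190 × 40.08 = 2.88 g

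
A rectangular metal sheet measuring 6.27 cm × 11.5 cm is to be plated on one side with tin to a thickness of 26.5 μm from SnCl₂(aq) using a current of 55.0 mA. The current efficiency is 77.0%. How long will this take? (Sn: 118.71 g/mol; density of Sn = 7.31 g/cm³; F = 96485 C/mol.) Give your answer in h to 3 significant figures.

14.9 h

Plated area = 6.27 × 11.5 = 72.11 cm²
Volume = 72.11 × 26.5×10⁻⁴ cm = 0.1911 cm³
m(Sn) = 0.1911 × 7.31 = 1.397 g
n(Sn) = 1.397 / 118.71 = 0.01177 mol; n(e⁻) = 2 × 0.01177 = 0.02354 mol
Q = 0.02354 × 96485 / 0.770 = 2950 C
t = 2950 / 0.0550 = 53640 s = 14.9 h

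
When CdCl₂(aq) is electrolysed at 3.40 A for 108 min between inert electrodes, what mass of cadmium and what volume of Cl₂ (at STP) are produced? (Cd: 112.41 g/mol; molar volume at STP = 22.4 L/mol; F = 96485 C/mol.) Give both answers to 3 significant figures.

12.8 g Cd; 2.56 L Cl₂

Q = 3.40 × 6480 = 22030 C; n(e⁻) = 22030 / 96485 = 0.2283 mol
Cathode: Cd²⁺ + 2e⁻ → Cd → n(Cd) = 0.2283/2 = 0.1142 mol → 12.8 g
Anode: 2Cl⁻ → Cl₂ + 2e⁻ → n(Cl₂) = 0.2283/2 = 0.1142 mol → 2.56 L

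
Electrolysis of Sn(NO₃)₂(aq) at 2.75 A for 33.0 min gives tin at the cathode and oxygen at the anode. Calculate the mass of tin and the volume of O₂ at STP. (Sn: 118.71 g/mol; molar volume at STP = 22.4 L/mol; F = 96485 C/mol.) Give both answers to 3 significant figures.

3.35 g Sn; 0.316 L O₂

Q = 2.75 × 1980 = 5445 C; n(e⁻) = 5445 / 96485 = 0.05643 mol
Cathode: Sn²⁺ + 2e⁻ → Sn → n(Sn) = 0.05643/2 = 0.02822 mol → 3.35 g
Anode: 2H₂O → O₂ + 4H⁺ + 4e⁻ → n(O₂) = 0.05643/4 = 0.01411 mol → 0.316 L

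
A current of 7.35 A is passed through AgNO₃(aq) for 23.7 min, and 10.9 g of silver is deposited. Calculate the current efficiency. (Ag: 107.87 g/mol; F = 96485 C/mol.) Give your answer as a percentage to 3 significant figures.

Q = 7.35 × 1422 = 10450 C
n(e⁻) = 10450 / 96485 = 0.1083 mol
Ag⁺ + e⁻ → Ag, so theoretical n(Ag) = 0.1083 mol → 11.68 g
Efficiency = 10.9 / 11.68 = 0.9332 = 93.3%

93.3%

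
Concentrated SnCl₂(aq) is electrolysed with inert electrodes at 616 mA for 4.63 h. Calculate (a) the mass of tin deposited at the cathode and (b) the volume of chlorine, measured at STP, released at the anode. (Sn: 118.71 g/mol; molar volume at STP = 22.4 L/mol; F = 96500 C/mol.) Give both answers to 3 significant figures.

6.32 g Sn; 1.19 L Cl₂

Q = 0.616 × 16668 = 10270 C; n(e⁻) = 10270 / 96500 = 0.1064 mol
Cathode: Sn²⁺ + 2e⁻ → Sn → n(Sn) = 0.1064/2 = 0.05320 mol → 6.32 g
Anode: 2Cl⁻ → Cl₂ + 2e⁻ → n(Cl₂) = 0.1064/2 = 0.05320 mol → 1.19 L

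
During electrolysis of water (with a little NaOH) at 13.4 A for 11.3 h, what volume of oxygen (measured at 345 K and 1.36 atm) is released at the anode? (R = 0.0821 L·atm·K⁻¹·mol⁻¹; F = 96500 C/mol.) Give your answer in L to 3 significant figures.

Q = It = 13.4 × 40680 = 5.451×10^5 C
n(e⁻) = 5.451×10^5 / 96500 = 5.649 mol
2H₂O → O₂ + 4H⁺ + 4e⁻, so n(O₂) = 5.649 / 4 = 1.412 mol
V = nRT/P = 1.412 × 0.0821 × 345 / 1.36 = 29.41 L

29.4 L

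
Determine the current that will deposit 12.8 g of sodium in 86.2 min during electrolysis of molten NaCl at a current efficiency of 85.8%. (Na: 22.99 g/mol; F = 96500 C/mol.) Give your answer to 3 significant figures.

12.1 A

n(Na) = 12.8 / 22.99 = 0.5568 mol
Na⁺ + e⁻ → Na, so n(e⁻) = 0.5568 mol
Q = 0.5568 × 96500 / 0.858 = 62620 C
I = Q / t = 62620 / 5172 s = 12.1 A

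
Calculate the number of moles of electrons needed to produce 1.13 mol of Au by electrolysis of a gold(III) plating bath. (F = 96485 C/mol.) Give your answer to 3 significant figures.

3.39 mol

Au³⁺ + 3e⁻ → Au, so n(e⁻) = 3 × 1.13 = 3.390 mol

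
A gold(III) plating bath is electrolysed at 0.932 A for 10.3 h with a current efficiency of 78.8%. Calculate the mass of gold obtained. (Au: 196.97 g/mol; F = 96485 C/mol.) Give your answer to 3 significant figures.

Q = 0.932 × 37080 = 34560 C
n(e⁻) = 34560 / 96485 = 0.3582 mol
Au³⁺ + 3e⁻ → Au, so theoretical m(Au) = 0.1194 × 196.97 = 23.52 g
Actual mass = 78.8% × 23.52 = 18.5 g

18.5 g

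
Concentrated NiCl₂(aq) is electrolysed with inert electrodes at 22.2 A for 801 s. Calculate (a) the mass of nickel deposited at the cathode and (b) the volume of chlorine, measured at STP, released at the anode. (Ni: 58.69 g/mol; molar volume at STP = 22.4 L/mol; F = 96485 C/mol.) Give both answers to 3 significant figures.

Q = 22.2 × 801 = 17780 C; n(e⁻) = 17780 / 96485 = 0.1843 mol
Cathode: Ni²⁺ + 2e⁻ → Ni → n(Ni) = 0.1843/2 = 0.09215 mol → 5.41 g
Anode: 2Cl⁻ → Cl₂ + 2e⁻ → n(Cl₂) = 0.1843/2 = 0.09215 mol → 2.06 L

5.41 g Ni; 2.06 L Cl₂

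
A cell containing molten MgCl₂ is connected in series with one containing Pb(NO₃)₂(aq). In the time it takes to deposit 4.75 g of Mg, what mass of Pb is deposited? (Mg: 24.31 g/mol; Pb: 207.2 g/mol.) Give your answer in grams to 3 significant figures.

40.5 g

n(Mg) = 4.75 / 24.31 = 0.1954 mol
Mg²⁺ + 2e⁻ → Mg, so n(e⁻) = 2 × 0.1954 = 0.3908 mol
In series, the same 0.3908 mol of electrons flows through the second cell.
Pb²⁺ + 2e⁻ → Pb, so n(Pb) = 0.3908 / 2 = 0.1954 mol
m(Pb) = 0.1954 × 207.2 = 40.5 g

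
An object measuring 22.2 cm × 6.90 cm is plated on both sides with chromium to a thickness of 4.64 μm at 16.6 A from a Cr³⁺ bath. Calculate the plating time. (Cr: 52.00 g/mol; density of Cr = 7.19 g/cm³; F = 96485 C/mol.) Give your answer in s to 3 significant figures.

343 s

Plated area = 2 × 22.2 × 6.90 = 306.4 cm²
Volume = 306.4 × 4.64×10⁻⁴ cm = 0.1422 cm³
m(Cr) = 0.1422 × 7.19 = 1.022 g
n(Cr) = 1.022 / 52.00 = 0.01965 mol; n(e⁻) = 3 × 0.01965 = 0.05895 mol
Q = 0.05895 × 96485 = 5688 C
t = 5688 / 16.6 = 342.7 s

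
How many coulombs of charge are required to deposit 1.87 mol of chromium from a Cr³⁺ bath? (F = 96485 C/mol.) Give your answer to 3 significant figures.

5.41×10^5 C

Cr³⁺ + 3e⁻ → Cr, so n(e⁻) = 3 × 1.87 = 5.610 mol
Q = 5.610 × 96485 = 5.413×10^5 C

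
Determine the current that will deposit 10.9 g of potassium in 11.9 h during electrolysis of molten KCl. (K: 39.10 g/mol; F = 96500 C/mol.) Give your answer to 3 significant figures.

n(K) = 10.9 / 39.10 = 0.2788 mol
K⁺ + e⁻ → K, so n(e⁻) = 0.2788 mol
Q = 0.2788 × 96500 = 26900 C
I = Q / t = 26900 / 42840 s = 0.628 A

0.628 A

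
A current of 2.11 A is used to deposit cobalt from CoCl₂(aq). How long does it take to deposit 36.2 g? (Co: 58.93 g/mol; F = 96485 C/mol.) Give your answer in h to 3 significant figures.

15.6 h

n(Co) = 36.2 / 58.93 = 0.6143 mol
Co²⁺ + 2e⁻ → Co, so n(e⁻) = 2 × 0.6143 = 1.229 mol
Q = 1.229 × 96485 = 1.186×10^5 C
t = Q / I = 1.186×10^5 / 2.11 = 56210 s = 15.6 h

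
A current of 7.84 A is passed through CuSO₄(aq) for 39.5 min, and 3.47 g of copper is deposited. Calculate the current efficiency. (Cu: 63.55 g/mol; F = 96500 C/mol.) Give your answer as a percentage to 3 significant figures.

56.7%

Q = 7.84 × 2370 = 18580 C
n(e⁻) = 18580 / 96500 = 0.1925 mol
Cu²⁺ + 2e⁻ → Cu, so theoretical n(Cu) = 0.09625 mol → 6.117 g
Efficiency = 3.47 / 6.117 = 0.5673 = 56.7%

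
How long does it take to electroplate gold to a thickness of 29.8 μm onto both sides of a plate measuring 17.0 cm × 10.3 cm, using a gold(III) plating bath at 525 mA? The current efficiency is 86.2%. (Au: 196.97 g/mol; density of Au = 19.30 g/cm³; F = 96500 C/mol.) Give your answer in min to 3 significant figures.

Plated area = 2 × 17.0 × 10.3 = 350.2 cm²
Volume = 350.2 × 29.8×10⁻⁴ cm = 1.044 cm³
m(Au) = 1.044 × 19.30 = 20.15 g
n(Au) = 20.15 / 196.97 = 0.1023 mol; n(e⁻) = 3 × 0.1023 = 0.3069 mol
Q = 0.3069 × 96500 / 0.862 = 34360 C
t = 34360 / 0.525 = 65450 s = 1090 min

1090 min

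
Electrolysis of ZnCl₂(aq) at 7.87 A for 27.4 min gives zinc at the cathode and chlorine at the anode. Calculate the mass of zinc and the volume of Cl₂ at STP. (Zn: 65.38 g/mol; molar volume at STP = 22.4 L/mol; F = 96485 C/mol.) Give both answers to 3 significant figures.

Q = 7.87 × 1644 = 12940 C; n(e⁻) = 12940 / 96485 = 0.1341 mol
Cathode: Zn²⁺ + 2e⁻ → Zn → n(Zn) = 0.1341/2 = 0.06705 mol → 4.38 g
Anode: 2Cl⁻ → Cl₂ + 2e⁻ → n(Cl₂) = 0.1341/2 = 0.06705 mol → 1.50 L

4.38 g Zn; 1.50 L Cl₂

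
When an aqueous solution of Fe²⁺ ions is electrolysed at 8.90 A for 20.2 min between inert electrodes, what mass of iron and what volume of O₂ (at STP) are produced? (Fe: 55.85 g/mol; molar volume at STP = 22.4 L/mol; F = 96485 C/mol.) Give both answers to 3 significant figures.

Q = 8.90 × 1212 = 10790 C; n(e⁻) = 10790 / 96485 = 0.1118 mol
Cathode: Fe²⁺ + 2e⁻ → Fe → n(Fe) = 0.1118/2 = 0.05590 mol → 3.12 g
Anode: 2H₂O → O₂ + 4H⁺ + 4e⁻ → n(O₂) = 0.1118/4 = 0.02795 mol → 0.626 L

3.12 g Fe; 0.626 L O₂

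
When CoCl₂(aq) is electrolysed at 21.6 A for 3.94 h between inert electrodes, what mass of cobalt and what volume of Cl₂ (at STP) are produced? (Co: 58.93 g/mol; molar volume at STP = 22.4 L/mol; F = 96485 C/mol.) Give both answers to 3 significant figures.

93.6 g Co; 35.6 L Cl₂

Q = 21.6 × 14184 = 3.064×10^5 C; n(e⁻) = 3.064×10^5 / 96485 = 3.176 mol
Cathode: Co²⁺ + 2e⁻ → Co → n(Co) = 3.176/2 = 1.588 mol → 93.6 g
Anode: 2Cl⁻ → Cl₂ + 2e⁻ → n(Cl₂) = 3.176/2 = 1.588 mol → 35.6 L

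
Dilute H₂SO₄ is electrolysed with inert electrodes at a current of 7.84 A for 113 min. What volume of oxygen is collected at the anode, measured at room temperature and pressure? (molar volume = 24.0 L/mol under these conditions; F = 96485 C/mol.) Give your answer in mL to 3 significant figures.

Q = It = 7.84 × 6780 = 53160 C
n(e⁻) = 53160 / 96485 = 0.5510 mol
2H₂O → O₂ + 4H⁺ + 4e⁻, so n(O₂) = 0.5510 / 4 = 0.1378 mol
V = 0.1378 × 24.0 = 3.307 L
= 3310 mL

3310 mL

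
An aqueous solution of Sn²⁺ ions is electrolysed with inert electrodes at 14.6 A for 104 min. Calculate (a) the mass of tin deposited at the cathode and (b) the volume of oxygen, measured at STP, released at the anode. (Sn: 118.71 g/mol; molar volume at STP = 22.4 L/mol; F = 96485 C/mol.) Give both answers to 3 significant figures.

Q = 14.6 × 6240 = 91100 C; n(e⁻) = 91100 / 96485 = 0.9442 mol
Cathode: Sn²⁺ + 2e⁻ → Sn → n(Sn) = 0.9442/2 = 0.4721 mol → 56.0 g
Anode: 2H₂O → O₂ + 4H⁺ + 4e⁻ → n(O₂) = 0.9442/4 = 0.2361 mol → 5.29 L

56.0 g Sn; 5.29 L O₂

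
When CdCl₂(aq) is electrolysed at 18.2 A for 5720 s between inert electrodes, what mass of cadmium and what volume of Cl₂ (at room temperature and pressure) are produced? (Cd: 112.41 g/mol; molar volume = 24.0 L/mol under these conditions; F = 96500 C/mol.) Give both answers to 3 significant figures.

Q = 18.2 × 5720 = 1.041×10^5 C; n(e⁻) = 1.041×10^5 / 96500 = 1.079 mol
Cathode: Cd²⁺ + 2e⁻ → Cd → n(Cd) = 1.079/2 = 0.5395 mol → 60.6 g
Anode: 2Cl⁻ → Cl₂ + 2e⁻ → n(Cl₂) = 1.079/2 = 0.5395 mol → 12.9 L

60.6 g Cd; 12.9 L Cl₂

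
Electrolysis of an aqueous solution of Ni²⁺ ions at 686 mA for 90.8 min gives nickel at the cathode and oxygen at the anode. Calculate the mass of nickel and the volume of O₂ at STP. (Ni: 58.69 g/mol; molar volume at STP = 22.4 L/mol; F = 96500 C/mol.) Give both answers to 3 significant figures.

1.14 g Ni; 0.217 L O₂

Q = 0.686 × 5448 = 3737 C; n(e⁻) = 3737 / 96500 = 0.03873 mol
Cathode: Ni²⁺ + 2e⁻ → Ni → n(Ni) = 0.03873/2 = 0.01937 mol → 1.14 g
Anode: 2H₂O → O₂ + 4H⁺ + 4e⁻ → n(O₂) = 0.03873/4 = 0.009683 mol → 0.217 L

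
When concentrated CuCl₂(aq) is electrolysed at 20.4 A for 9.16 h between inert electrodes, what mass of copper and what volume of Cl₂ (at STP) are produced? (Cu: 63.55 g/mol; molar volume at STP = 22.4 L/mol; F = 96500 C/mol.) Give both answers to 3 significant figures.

Q = 20.4 × 32976 = 6.727×10^5 C; n(e⁻) = 6.727×10^5 / 96500 = 6.971 mol
Cathode: Cu²⁺ + 2e⁻ → Cu → n(Cu) = 6.971/2 = 3.486 mol → 222 g
Anode: 2Cl⁻ → Cl₂ + 2e⁻ → n(Cl₂) = 6.971/2 = 3.486 mol → 78.1 L

222 g Cu; 78.1 L Cl₂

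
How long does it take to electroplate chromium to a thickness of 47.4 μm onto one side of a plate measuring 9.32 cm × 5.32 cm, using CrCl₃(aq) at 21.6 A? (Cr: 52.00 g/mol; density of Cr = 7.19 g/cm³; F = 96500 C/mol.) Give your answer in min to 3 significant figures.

7.26 min

Plated area = 9.32 × 5.32 = 49.58 cm²
Volume = 49.58 × 47.4×10⁻⁴ cm = 0.2350 cm³
m(Cr) = 0.2350 × 7.19 = 1.690 g
n(Cr) = 1.690 / 52.00 = 0.03250 mol; n(e⁻) = 3 × 0.03250 = 0.09750 mol
Q = 0.09750 × 96500 = 9409 C
t = 9409 / 21.6 = 435.6 s = 7.26 min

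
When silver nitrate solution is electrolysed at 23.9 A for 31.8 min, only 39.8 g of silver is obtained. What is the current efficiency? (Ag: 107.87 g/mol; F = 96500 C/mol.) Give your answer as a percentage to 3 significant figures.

Q = 23.9 × 1908 = 45600 C
n(e⁻) = 45600 / 96500 = 0.4725 mol
Ag⁺ + e⁻ → Ag, so theoretical n(Ag) = 0.4725 mol → 50.97 g
Efficiency = 39.8 / 50.97 = 0.7809 = 78.1%

78.1%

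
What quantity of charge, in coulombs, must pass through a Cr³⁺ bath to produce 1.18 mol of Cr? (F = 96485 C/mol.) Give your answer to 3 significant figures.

Cr³⁺ + 3e⁻ → Cr, so n(e⁻) = 3 × 1.18 = 3.540 mol
Q = 3.540 × 96485 = 3.416×10^5 C

3.42×10^5 C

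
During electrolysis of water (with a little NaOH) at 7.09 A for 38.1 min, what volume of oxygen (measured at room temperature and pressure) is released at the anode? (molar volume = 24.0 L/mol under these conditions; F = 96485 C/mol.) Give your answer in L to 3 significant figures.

Q = It = 7.09 × 2286 = 16210 C
n(e⁻) = 16210 / 96485 = 0.1680 mol
2H₂O → O₂ + 4H⁺ + 4e⁻, so n(O₂) = 0.1680 / 4 = 0.04200 mol
V = 0.04200 × 24.0 = 1.008 L

1.01 L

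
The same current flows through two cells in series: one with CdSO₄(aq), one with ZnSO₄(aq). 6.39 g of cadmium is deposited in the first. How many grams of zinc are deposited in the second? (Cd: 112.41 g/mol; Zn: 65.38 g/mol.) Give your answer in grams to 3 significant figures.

3.72 g

n(Cd) = 6.39 / 112.41 = 0.05685 mol
Cd²⁺ + 2e⁻ → Cd, so n(e⁻) = 2 × 0.05685 = 0.1137 mol
In series, the same 0.1137 mol of electrons flows through the second cell.
Zn²⁺ + 2e⁻ → Zn, so n(Zn) = 0.1137 / 2 = 0.05685 mol
m(Zn) = 0.05685 × 65.38 = 3.72 g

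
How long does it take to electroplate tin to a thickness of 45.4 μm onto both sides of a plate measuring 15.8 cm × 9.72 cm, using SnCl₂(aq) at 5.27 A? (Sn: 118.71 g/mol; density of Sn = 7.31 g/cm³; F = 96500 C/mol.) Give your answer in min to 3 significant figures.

Plated area = 2 × 15.8 × 9.72 = 307.2 cm²
Volume = 307.2 × 45.4×10⁻⁴ cm = 1.395 cm³
m(Sn) = 1.395 × 7.31 = 10.20 g
n(Sn) = 10.20 / 118.71 = 0.08592 mol; n(e⁻) = 2 × 0.08592 = 0.1718 mol
Q = 0.1718 × 96500 = 16580 C
t = 16580 / 5.27 = 3146 s = 52.4 min

52.4 min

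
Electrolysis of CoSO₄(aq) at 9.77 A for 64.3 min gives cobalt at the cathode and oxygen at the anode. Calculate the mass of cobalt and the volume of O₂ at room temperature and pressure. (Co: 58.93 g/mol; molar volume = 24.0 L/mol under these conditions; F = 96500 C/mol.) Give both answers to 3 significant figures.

11.5 g Co; 2.34 L O₂

Q = 9.77 × 3858 = 37690 C; n(e⁻) = 37690 / 96500 = 0.3906 mol
Cathode: Co²⁺ + 2e⁻ → Co → n(Co) = 0.3906/2 = 0.1953 mol → 11.5 g
Anode: 2H₂O → O₂ + 4H⁺ + 4e⁻ → n(O₂) = 0.3906/4 = 0.09765 mol → 2.34 L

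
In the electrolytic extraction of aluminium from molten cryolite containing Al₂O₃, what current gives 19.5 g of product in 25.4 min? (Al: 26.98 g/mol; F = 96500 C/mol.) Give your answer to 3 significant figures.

137 A

n(Al) = 19.5 / 26.98 = 0.7228 mol
Al³⁺ + 3e⁻ → Al, so n(e⁻) = 3 × 0.7228 = 2.168 mol
Q = 2.168 × 96500 = 2.092×10^5 C
I = Q / t = 2.092×10^5 / 1524 s = 137 A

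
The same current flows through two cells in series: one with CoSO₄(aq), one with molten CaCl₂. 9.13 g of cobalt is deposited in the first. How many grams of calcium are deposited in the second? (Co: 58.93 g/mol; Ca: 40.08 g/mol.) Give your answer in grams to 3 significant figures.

n(Co) = 9.13 / 58.93 = 0.1549 mol
Co²⁺ + 2e⁻ → Co, so n(e⁻) = 2 × 0.1549 = 0.3098 mol
Same current for the same time ⇒ same n(e⁻) = 0.3098 mol in both cells.
Ca²⁺ + 2e⁻ → Ca, so n(Ca) = 0.3098 / 2 = 0.1549 mol
m(Ca) = 0.1549 × 40.08 = 6.21 g

6.21 g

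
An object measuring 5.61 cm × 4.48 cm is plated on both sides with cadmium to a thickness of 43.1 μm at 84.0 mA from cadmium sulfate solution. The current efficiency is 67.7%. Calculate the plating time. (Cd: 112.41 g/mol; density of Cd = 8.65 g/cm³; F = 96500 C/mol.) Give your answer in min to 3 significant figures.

Plated area = 2 × 5.61 × 4.48 = 50.27 cm²
Volume = 50.27 × 43.1×10⁻⁴ cm = 0.2167 cm³
m(Cd) = 0.2167 × 8.65 = 1.874 g
n(Cd) = 1.874 / 112.41 = 0.01667 mol; n(e⁻) = 2 × 0.01667 = 0.03334 mol
Q = 0.03334 × 96500 / 0.677 = 4752 C
t = 4752 / 0.0840 = 56570 s = 943 min

943 min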